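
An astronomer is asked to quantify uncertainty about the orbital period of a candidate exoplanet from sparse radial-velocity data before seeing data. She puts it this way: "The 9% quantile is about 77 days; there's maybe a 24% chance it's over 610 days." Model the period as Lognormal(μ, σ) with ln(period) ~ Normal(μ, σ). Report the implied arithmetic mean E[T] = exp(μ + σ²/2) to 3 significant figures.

If T ~ Lognormal(μ,σ) then ln T ~ Normal(μ,σ), so the p-quantile of ln T is μ + z_p·σ.
ln(77) = 4.344 and ln(610) = 6.413; z_{0.09} = -1.341, z_{0.76} = 0.7063.
σ = (6.413 − 4.344)/(0.7063 − (-1.341)) = 1.011.
μ = 4.344 − (-1.341)·1.011 = 5.699.
E[T] = exp(μ + σ²/2) = exp(5.699 + 0.5111) = 498 days.

E[T] ≈ 498 days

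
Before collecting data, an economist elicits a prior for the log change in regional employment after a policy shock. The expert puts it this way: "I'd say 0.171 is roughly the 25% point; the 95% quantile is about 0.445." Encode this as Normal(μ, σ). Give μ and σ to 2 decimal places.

μ = 0.25, σ = 0.12

For Normal(μ,σ), the p-quantile is μ + z_p·σ. Here z_{0.25} = -0.6745, z_{0.95} = 1.645.
So 0.171 = μ − 0.6745σ and 0.445 = μ + 1.645σ.
Subtracting: σ = (0.445 − 0.171)/(1.645 − (-0.6745)) = 0.12.
Then μ = 0.171 − (-0.6745)·0.12 = 0.25.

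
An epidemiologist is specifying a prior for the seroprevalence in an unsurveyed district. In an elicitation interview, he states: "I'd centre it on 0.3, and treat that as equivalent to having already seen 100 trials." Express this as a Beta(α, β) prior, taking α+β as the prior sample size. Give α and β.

Under the effective-sample-size interpretation, Beta(α, β) has prior mean α/(α+β) and prior sample size α+β.
So α+β = 100 and α/(α+β) = 0.3, giving α = 0.3·100 = 30 and β = 100 − 30 = 70.

α = 30, β = 70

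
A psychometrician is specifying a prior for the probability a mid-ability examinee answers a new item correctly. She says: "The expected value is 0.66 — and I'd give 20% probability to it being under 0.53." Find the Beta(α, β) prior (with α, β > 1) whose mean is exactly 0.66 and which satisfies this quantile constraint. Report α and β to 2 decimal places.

α ≈ 5.91, β ≈ 3.04

With mean 0.66 fixed, write α = 0.66s, β = 0.34s where s = α+β.
Need P(θ < 0.53) = 0.2 under Beta(0.66s, 0.34s). Normal approximation: (q−m)/√(m(1−m)/s) ≈ z_{0.2} = -0.842, so s ≈ 0.66·0.34·(-0.842)²/(0.53−0.66)² = 9.4.
At s = 9.4: P(θ<0.53) ≈ 0.195. Adjusting to match 0.2 gives s ≈ 8.95.
So α = 0.66·8.95 ≈ 5.91, β = 0.34·8.95 ≈ 3.04.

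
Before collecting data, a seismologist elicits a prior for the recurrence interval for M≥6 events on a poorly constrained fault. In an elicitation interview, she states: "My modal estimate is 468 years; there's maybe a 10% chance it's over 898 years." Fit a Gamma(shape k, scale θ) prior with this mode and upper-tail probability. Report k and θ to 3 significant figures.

Gamma(k,θ) with k>1 has mode (k−1)θ, so θ = 468/(k−1).
Need P(X < 898) = 0.9 with θ tied to k this way. Start at k = 2, θ = 468: P(X<898) ≈ 0.572.
Too low — raise k to concentrate. Iterating converges to k ≈ 5.5.
Then θ = 468/(5.5−1) ≈ 104.

k ≈ 5.5, θ ≈ 104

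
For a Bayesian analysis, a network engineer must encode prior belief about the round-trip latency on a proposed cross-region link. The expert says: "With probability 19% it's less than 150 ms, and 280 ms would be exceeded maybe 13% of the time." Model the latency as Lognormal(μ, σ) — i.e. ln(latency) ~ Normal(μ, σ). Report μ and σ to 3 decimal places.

If T ~ Lognormal(μ,σ) then ln T ~ Normal(μ,σ), so the p-quantile of ln T is μ + z_p·σ.
ln(150) = 5.011 and ln(280) = 5.635; z_{0.19} = -0.8779, z_{0.87} = 1.126.
σ = (5.635 − 5.011)/(1.126 − (-0.8779)) = 0.311.
μ = 5.011 − (-0.8779)·0.311 = 5.284.

μ ≈ 5.284, σ ≈ 0.311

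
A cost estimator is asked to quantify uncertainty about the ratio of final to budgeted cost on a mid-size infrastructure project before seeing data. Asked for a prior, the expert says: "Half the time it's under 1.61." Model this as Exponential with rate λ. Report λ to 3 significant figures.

λ ≈ 0.431

Exponential median = ln 2 / λ, so λ = ln 2 / 1.61 = 0.431.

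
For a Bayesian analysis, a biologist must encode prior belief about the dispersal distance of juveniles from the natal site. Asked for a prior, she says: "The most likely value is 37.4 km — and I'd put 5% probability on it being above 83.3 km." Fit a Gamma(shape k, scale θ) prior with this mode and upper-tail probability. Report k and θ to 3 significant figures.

Gamma(k,θ) with k>1 has mode (k−1)θ, so θ = 37.4/(k−1).
Need P(X < 83.3) = 0.95 with θ tied to k this way. Start at k = 2, θ = 37.4: P(X<83.3) ≈ 0.652.
Too low — raise k to concentrate. Iterating converges to k ≈ 5.29.
Then θ = 37.4/(5.29−1) ≈ 8.73.

k ≈ 5.29, θ ≈ 8.73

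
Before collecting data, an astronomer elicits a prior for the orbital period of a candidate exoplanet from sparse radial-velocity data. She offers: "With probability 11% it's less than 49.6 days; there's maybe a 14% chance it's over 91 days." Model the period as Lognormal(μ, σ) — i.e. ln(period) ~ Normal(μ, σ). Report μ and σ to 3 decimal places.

If T ~ Lognormal(μ,σ) then ln T ~ Normal(μ,σ), so the p-quantile of ln T is μ + z_p·σ.
ln(49.6) = 3.904 and ln(91) = 4.511; z_{0.11} = -1.227, z_{0.86} = 1.08.
σ = (4.511 − 3.904)/(1.08 − (-1.227)) = 0.263.
μ = 3.904 − (-1.227)·0.263 = 4.227.

μ ≈ 4.227, σ ≈ 0.263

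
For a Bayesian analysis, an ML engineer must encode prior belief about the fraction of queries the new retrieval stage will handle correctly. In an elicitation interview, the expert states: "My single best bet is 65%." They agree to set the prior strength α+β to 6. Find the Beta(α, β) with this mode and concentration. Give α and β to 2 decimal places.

For α,β > 1 the Beta mode is (α−1)/(α+β−2). With α+β = 6, the mode is (α−1)/4.
Set (α−1)/4 = 0.65 → α = 1 + 0.65·4 = 3.60.
β = 6 − α = 2.40.

α = 3.60, β = 2.40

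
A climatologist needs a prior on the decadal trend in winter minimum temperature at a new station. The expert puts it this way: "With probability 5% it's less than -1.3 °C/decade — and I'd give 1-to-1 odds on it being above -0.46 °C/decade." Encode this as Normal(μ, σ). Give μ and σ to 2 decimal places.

For Normal(μ,σ), the p-quantile is μ + z_p·σ. Here z_{0.05} = -1.645, z_{0.5} = 0.
So -1.3 = μ − 1.645σ and -0.46 = μ + 0σ.
Subtracting: σ = (-0.46 − -1.3)/(0 − (-1.645)) = 0.51.
Then μ = -1.3 − (-1.645)·0.51 = -0.46.

μ = -0.46, σ = 0.51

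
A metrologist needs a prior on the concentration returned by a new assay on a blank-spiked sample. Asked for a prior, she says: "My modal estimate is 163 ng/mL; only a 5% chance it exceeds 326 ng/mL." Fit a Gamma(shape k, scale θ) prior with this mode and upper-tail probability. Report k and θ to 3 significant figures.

k ≈ 6.77, θ ≈ 28.3

Gamma(k,θ) with k>1 has mode (k−1)θ, so θ = 163/(k−1).
Need P(X < 326) = 0.95 with θ tied to k this way. Start at k = 2, θ = 163: P(X<326) ≈ 0.594.
Too low — raise k to concentrate. Iterating converges to k ≈ 6.77.
Then θ = 163/(6.77−1) ≈ 28.3.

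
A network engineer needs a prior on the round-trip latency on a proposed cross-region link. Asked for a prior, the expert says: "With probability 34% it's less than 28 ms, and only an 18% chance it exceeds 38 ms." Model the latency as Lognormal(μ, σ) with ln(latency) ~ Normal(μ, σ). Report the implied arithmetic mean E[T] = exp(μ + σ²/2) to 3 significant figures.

E[T] ≈ 31.6 ms

If T ~ Lognormal(μ,σ) then ln T ~ Normal(μ,σ), so the p-quantile of ln T is μ + z_p·σ.
ln(28) = 3.332 and ln(38) = 3.638; z_{0.34} = -0.4125, z_{0.82} = 0.9154.
σ = (3.638 − 3.332)/(0.9154 − (-0.4125)) = 0.230.
μ = 3.332 − (-0.4125)·0.230 = 3.427.
E[T] = exp(μ + σ²/2) = exp(3.427 + 0.0264) = 31.6 ms.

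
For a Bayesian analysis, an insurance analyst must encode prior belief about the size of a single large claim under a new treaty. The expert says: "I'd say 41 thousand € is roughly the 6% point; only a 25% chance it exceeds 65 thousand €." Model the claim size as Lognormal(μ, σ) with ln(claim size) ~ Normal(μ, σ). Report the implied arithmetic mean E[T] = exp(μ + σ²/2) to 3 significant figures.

If T ~ Lognormal(μ,σ) then ln T ~ Normal(μ,σ), so the p-quantile of ln T is μ + z_p·σ.
ln(41) = 3.714 and ln(65) = 4.174; z_{0.06} = -1.555, z_{0.75} = 0.6745.
σ = (4.174 − 3.714)/(0.6745 − (-1.555)) = 0.207.
μ = 3.714 − (-1.555)·0.207 = 4.035.
E[T] = exp(μ + σ²/2) = exp(4.035 + 0.0214) = 57.8 thousand €.

E[T] ≈ 57.8 thousand €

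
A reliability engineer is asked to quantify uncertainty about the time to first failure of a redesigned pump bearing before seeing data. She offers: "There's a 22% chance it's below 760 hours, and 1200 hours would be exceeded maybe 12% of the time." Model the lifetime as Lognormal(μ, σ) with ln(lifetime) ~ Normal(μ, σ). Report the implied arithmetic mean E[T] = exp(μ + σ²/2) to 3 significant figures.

E[T] ≈ 936 hours

If T ~ Lognormal(μ,σ) then ln T ~ Normal(μ,σ), so the p-quantile of ln T is μ + z_p·σ.
ln(760) = 6.633 and ln(1200) = 7.09; z_{0.22} = -0.7722, z_{0.88} = 1.175.
σ = (7.09 − 6.633)/(1.175 − (-0.7722)) = 0.235.
μ = 6.633 − (-0.7722)·0.235 = 6.814.
E[T] = exp(μ + σ²/2) = exp(6.814 + 0.0275) = 936 hours.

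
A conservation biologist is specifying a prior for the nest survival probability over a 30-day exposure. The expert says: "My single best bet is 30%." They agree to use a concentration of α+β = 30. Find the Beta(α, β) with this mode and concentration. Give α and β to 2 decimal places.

For α,β > 1 the Beta mode is (α−1)/(α+β−2). With α+β = 30, the mode is (α−1)/28.
Set (α−1)/28 = 0.3 → α = 1 + 0.3·28 = 9.40.
β = 30 − α = 20.60.

α = 9.40, β = 20.60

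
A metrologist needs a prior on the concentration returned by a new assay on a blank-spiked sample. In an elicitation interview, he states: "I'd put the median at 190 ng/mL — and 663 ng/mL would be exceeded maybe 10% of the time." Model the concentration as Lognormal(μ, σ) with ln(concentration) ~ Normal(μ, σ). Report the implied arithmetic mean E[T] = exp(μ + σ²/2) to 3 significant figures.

If T ~ Lognormal(μ,σ) then ln T ~ Normal(μ,σ), so the p-quantile of ln T is μ + z_p·σ.
ln(190) = 5.247 and ln(663) = 6.497; z_{0.5} = 0, z_{0.9} = 1.282.
σ = (6.497 − 5.247)/(1.282 − (0)) = 0.975.
μ = 5.247 − (0)·0.975 = 5.247.
E[T] = exp(μ + σ²/2) = exp(5.247 + 0.4755) = 306 ng/mL.

E[T] ≈ 306 ng/mL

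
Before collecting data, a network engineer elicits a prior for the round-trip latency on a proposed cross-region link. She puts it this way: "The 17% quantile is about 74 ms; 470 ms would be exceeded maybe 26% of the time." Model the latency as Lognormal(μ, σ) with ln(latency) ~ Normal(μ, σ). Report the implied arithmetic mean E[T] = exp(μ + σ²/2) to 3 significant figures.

E[T] ≈ 436 ms

If T ~ Lognormal(μ,σ) then ln T ~ Normal(μ,σ), so the p-quantile of ln T is μ + z_p·σ.
ln(74) = 4.304 and ln(470) = 6.153; z_{0.17} = -0.9542, z_{0.74} = 0.6433.
σ = (6.153 − 4.304)/(0.6433 − (-0.9542)) = 1.157.
μ = 4.304 − (-0.9542)·1.157 = 5.408.
E[T] = exp(μ + σ²/2) = exp(5.408 + 0.6696) = 436 ms.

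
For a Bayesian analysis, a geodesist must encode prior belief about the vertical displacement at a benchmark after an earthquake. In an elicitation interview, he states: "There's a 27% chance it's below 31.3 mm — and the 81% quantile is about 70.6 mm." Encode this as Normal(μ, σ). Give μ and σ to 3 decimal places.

μ = 47.456, σ = 26.363

The p-quantile of Normal(μ,σ) is μ + z_p·σ, with z_{0.27} = -0.6128 and z_{0.81} = 0.8779.
Eliminate σ: μ = (z₂·x₁ − z₁·x₂)/(z₂ − z₁) = (0.8779·31.3 − (-0.6128)·70.6)/1.491 = 47.456.
Then σ = (x₂ − x₁)/(z₂ − z₁) = (70.6 − 31.3)/1.491 = 26.363.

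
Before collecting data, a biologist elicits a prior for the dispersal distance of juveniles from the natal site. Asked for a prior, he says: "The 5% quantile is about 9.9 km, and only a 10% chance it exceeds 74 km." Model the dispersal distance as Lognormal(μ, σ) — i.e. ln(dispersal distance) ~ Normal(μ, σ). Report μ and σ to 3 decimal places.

If T ~ Lognormal(μ,σ) then ln T ~ Normal(μ,σ), so the p-quantile of ln T is μ + z_p·σ.
ln(9.9) = 2.293 and ln(74) = 4.304; z_{0.05} = -1.645, z_{0.9} = 1.282.
σ = (4.304 − 2.293)/(1.282 − (-1.645)) = 0.687.
μ = 2.293 − (-1.645)·0.687 = 3.423.

μ ≈ 3.423, σ ≈ 0.687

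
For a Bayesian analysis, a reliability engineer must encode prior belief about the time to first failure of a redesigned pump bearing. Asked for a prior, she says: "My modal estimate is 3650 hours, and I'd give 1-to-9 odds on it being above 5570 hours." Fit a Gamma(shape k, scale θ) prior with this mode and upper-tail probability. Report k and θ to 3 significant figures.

k ≈ 11.4, θ ≈ 350

Gamma(k,θ) with k>1 has mode (k−1)θ, so θ = 3650/(k−1).
Need P(X < 5570) = 0.9 with θ tied to k this way. Start at k = 2, θ = 3650: P(X<5570) ≈ 0.451.
Too low — raise k to concentrate. Iterating converges to k ≈ 11.4.
Then θ = 3650/(11.4−1) ≈ 350.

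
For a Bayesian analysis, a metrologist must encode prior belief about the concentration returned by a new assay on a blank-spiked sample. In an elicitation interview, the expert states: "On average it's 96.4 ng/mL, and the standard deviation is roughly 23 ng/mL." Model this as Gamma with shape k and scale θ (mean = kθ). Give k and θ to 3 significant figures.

k ≈ 17.6, θ ≈ 5.49

For Gamma(k, scale θ): mean = kθ, variance = kθ², so CV = 1/√k.
CV = SD/mean = 23/96.4 = 0.2386, hence k = 1/CV² = 17.6.
Then θ = mean/k = 96.4/17.6 = 5.49.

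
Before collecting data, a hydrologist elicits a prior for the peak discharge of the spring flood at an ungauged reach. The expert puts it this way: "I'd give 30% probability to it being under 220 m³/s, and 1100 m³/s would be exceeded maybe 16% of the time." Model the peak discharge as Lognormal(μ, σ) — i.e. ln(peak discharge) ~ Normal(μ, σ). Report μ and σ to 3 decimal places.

If T ~ Lognormal(μ,σ) then ln T ~ Normal(μ,σ), so the p-quantile of ln T is μ + z_p·σ.
ln(220) = 5.394 and ln(1100) = 7.003; z_{0.3} = -0.5244, z_{0.84} = 0.9945.
σ = (7.003 − 5.394)/(0.9945 − (-0.5244)) = 1.060.
μ = 5.394 − (-0.5244)·1.060 = 5.949.

μ ≈ 5.949, σ ≈ 1.060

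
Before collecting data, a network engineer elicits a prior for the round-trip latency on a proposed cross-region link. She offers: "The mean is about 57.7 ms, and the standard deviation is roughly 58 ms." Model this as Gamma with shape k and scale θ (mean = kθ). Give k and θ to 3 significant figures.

For Gamma(k, scale θ): mean = kθ, variance = kθ², so CV = 1/√k.
CV = SD/mean = 58/57.7 = 1.005, hence k = 1/CV² = 0.99.
Then θ = mean/k = 57.7/0.99 = 58.3.

k ≈ 0.99, θ ≈ 58.3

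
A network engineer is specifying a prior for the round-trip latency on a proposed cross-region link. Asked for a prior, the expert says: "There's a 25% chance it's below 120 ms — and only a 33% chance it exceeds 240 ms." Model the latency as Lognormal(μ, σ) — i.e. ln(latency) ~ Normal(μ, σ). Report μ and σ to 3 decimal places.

μ ≈ 5.207, σ ≈ 0.622

If T ~ Lognormal(μ,σ) then ln T ~ Normal(μ,σ), so the p-quantile of ln T is μ + z_p·σ.
ln(120) = 4.787 and ln(240) = 5.481; z_{0.25} = -0.6745, z_{0.67} = 0.4399.
σ = (5.481 − 4.787)/(0.4399 − (-0.6745)) = 0.622.
μ = 4.787 − (-0.6745)·0.622 = 5.207.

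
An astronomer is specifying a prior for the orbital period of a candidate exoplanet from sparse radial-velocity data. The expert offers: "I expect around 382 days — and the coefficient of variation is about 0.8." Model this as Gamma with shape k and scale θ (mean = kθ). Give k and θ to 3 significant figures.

k ≈ 1.56, θ ≈ 244

For Gamma(k, scale θ): mean = kθ, variance = kθ², so CV = 1/√k.
CV = 0.8, hence k = 1/CV² = 1.56.
Then θ = mean/k = 382/1.56 = 244.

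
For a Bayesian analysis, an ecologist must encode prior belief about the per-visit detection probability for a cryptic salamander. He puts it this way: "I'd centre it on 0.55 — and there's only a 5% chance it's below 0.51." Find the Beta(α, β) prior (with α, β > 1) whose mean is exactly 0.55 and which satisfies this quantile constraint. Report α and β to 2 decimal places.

With mean 0.55 fixed, write α = 0.55s, β = 0.45s where s = α+β.
Need P(θ < 0.51) = 0.05 under Beta(0.55s, 0.45s). Normal approximation: (q−m)/√(m(1−m)/s) ≈ z_{0.05} = -1.64, so s ≈ 0.55·0.45·(-1.64)²/(0.51−0.55)² = 418.5.
At s = 418.5: P(θ<0.51) ≈ 0.050. Adjusting to match 0.05 gives s ≈ 420.50.
So α = 0.55·420.50 ≈ 231.27, β = 0.45·420.50 ≈ 189.22.

α ≈ 231.27, β ≈ 189.22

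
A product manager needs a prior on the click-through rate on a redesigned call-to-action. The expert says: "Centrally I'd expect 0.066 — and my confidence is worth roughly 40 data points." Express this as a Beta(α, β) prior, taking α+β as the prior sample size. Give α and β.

Under the effective-sample-size interpretation, Beta(α, β) has prior mean α/(α+β) and prior sample size α+β.
So α+β = 40 and α/(α+β) = 0.066, giving α = 0.066·40 = 2.64 and β = 40 − 2.64 = 37.36.

α = 2.64, β = 37.36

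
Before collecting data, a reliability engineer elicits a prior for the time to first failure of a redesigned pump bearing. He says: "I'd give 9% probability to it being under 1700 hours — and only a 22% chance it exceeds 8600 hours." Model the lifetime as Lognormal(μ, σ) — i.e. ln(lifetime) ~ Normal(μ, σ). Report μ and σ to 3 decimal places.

μ ≈ 8.467, σ ≈ 0.767

If T ~ Lognormal(μ,σ) then ln T ~ Normal(μ,σ), so the p-quantile of ln T is μ + z_p·σ.
ln(1700) = 7.438 and ln(8600) = 9.06; z_{0.09} = -1.341, z_{0.78} = 0.7722.
σ = (9.06 − 7.438)/(0.7722 − (-1.341)) = 0.767.
μ = 7.438 − (-1.341)·0.767 = 8.467.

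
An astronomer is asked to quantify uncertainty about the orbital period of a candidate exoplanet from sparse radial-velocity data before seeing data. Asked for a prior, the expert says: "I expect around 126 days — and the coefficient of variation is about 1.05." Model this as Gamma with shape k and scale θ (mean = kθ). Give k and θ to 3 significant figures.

For Gamma(k, scale θ): mean = kθ, variance = kθ², so CV = 1/√k.
CV = 1.05, hence k = 1/CV² = 0.907.
Then θ = mean/k = 126/0.907 = 139.

k ≈ 0.907, θ ≈ 139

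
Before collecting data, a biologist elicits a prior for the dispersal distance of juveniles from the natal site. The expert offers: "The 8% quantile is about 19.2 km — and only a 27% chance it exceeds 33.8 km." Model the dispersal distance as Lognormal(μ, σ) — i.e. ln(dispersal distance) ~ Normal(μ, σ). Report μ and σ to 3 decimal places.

μ ≈ 3.349, σ ≈ 0.280

If T ~ Lognormal(μ,σ) then ln T ~ Normal(μ,σ), so the p-quantile of ln T is μ + z_p·σ.
ln(19.2) = 2.955 and ln(33.8) = 3.52; z_{0.08} = -1.405, z_{0.73} = 0.6128.
σ = (3.52 − 2.955)/(0.6128 − (-1.405)) = 0.280.
μ = 2.955 − (-1.405)·0.280 = 3.349.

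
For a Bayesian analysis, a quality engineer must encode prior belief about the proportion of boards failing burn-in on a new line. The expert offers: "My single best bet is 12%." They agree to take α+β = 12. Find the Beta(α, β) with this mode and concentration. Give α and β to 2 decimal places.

For α,β > 1 the Beta mode is (α−1)/(α+β−2). With α+β = 12, the mode is (α−1)/10.
Set (α−1)/10 = 0.12 → α = 1 + 0.12·10 = 2.20.
β = 12 − α = 9.80.

α = 2.20, β = 9.80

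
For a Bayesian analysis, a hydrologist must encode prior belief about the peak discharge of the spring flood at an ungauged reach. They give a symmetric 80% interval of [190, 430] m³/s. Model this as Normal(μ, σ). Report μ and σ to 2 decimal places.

A symmetric 80% interval runs μ ± z·σ with z = 1.282.
Half-width = 120, so σ = 120/1.282 = 93.64.
μ is the interval midpoint, 310.00.

μ = 310.00, σ = 93.64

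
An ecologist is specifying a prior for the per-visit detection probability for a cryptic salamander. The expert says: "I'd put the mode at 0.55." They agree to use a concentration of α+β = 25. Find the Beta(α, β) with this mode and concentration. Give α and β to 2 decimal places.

For α,β > 1 the Beta mode is (α−1)/(α+β−2). With α+β = 25, the mode is (α−1)/23.
Set (α−1)/23 = 0.55 → α = 1 + 0.55·23 = 13.65.
β = 25 − α = 11.35.

α = 13.65, β = 11.35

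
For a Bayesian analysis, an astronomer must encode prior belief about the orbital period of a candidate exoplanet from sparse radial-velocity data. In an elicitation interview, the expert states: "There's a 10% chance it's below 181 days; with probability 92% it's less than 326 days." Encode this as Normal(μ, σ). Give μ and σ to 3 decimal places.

The p-quantile of Normal(μ,σ) is μ + z_p·σ, with z_{0.1} = -1.282 and z_{0.92} = 1.405.
Eliminate σ: μ = (z₂·x₁ − z₁·x₂)/(z₂ − z₁) = (1.405·181 − (-1.282)·326)/2.687 = 250.167.
Then σ = (x₂ − x₁)/(z₂ − z₁) = (326 − 181)/2.687 = 53.971.

μ = 250.167, σ = 53.971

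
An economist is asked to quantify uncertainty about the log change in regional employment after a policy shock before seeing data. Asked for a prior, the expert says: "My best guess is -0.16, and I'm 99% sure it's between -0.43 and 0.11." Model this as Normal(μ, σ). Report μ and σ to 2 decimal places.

μ = -0.16, σ = 0.10

A symmetric 99% interval runs μ ± z·σ with z = 2.576.
Half-width = 0.27, so σ = 0.27/2.576 = 0.10.
μ is the stated best guess, -0.16.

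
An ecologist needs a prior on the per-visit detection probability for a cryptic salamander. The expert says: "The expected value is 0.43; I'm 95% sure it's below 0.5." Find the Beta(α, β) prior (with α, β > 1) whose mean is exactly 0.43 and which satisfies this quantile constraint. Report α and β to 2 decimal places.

α ≈ 58.80, β ≈ 77.94

With mean 0.43 fixed, write α = 0.43s, β = 0.57s where s = α+β.
Need P(θ < 0.5) = 0.95 under Beta(0.43s, 0.57s). Normal approximation: (q−m)/√(m(1−m)/s) ≈ z_{0.95} = 1.64, so s ≈ 0.43·0.57·(1.64)²/(0.5−0.43)² = 135.3.
At s = 135.3: P(θ<0.5) ≈ 0.949. Adjusting to match 0.95 gives s ≈ 136.74.
So α = 0.43·136.74 ≈ 58.80, β = 0.57·136.74 ≈ 77.94.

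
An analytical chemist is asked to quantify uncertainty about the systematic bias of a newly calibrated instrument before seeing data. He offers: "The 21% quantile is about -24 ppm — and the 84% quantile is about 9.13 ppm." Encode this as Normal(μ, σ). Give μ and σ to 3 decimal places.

μ = -9.165, σ = 18.397

For Normal(μ,σ), the p-quantile is μ + z_p·σ. Here z_{0.21} = -0.8064, z_{0.84} = 0.9945.
So -24 = μ − 0.8064σ and 9.13 = μ + 0.9945σ.
Subtracting: σ = (9.13 − -24)/(0.9945 − (-0.8064)) = 18.397.
Then μ = -24 − (-0.8064)·18.397 = -9.165.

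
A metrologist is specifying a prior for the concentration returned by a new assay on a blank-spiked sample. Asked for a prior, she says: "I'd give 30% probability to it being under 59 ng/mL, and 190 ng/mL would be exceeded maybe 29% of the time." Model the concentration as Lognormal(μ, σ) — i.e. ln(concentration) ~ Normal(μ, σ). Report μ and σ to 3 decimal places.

If T ~ Lognormal(μ,σ) then ln T ~ Normal(μ,σ), so the p-quantile of ln T is μ + z_p·σ.
ln(59) = 4.078 and ln(190) = 5.247; z_{0.3} = -0.5244, z_{0.71} = 0.5534.
σ = (5.247 − 4.078)/(0.5534 − (-0.5244)) = 1.085.
μ = 4.078 − (-0.5244)·1.085 = 4.647.

μ ≈ 4.647, σ ≈ 1.085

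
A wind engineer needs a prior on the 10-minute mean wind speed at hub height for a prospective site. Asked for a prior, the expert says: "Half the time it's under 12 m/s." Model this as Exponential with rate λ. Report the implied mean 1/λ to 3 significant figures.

Exponential median = ln 2 / λ, so λ = ln 2 / 12.0 = 0.0578.
Mean = 1/λ = 17.3 m/s.

mean ≈ 17.3 m/s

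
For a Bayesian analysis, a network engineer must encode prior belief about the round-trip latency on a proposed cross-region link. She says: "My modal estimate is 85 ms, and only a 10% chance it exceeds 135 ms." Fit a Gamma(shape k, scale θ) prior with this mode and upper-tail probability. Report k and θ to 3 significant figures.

Gamma(k,θ) with k>1 has mode (k−1)θ, so θ = 85/(k−1).
Need P(X < 135) = 0.9 with θ tied to k this way. Start at k = 2, θ = 85: P(X<135) ≈ 0.471.
Too low — raise k to concentrate. Iterating converges to k ≈ 9.77.
Then θ = 85/(9.77−1) ≈ 9.69.

k ≈ 9.77, θ ≈ 9.69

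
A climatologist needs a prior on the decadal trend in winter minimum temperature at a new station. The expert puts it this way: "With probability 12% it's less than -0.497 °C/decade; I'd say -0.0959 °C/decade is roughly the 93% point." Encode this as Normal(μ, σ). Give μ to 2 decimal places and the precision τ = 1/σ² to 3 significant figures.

The p-quantile of Normal(μ,σ) is μ + z_p·σ, with z_{0.12} = -1.175 and z_{0.93} = 1.476.
Eliminate σ: μ = (z₂·x₁ − z₁·x₂)/(z₂ − z₁) = (1.476·-0.497 − (-1.175)·-0.0959)/2.651 = -0.32.
Then σ = (x₂ − x₁)/(z₂ − z₁) = (-0.0959 − -0.497)/2.651 = 0.15.
Precision τ = 1/σ² = 1/0.1513² = 43.7.

μ = -0.32, τ = 43.7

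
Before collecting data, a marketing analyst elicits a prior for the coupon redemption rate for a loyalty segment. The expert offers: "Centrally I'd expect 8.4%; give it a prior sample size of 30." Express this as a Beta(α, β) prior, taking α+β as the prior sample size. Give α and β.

α = 2.52, β = 27.48

Under the effective-sample-size interpretation, Beta(α, β) has prior mean α/(α+β) and prior sample size α+β.
So α+β = 30 and α/(α+β) = 0.084, giving α = 0.084·30 = 2.52 and β = 30 − 2.52 = 27.48.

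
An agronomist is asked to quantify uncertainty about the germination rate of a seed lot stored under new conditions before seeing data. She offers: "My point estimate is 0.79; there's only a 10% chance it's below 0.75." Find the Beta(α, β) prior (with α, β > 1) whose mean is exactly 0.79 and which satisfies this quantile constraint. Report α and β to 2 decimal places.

α ≈ 138.72, β ≈ 36.88

With mean 0.79 fixed, write α = 0.79s, β = 0.21s where s = α+β.
Need P(θ < 0.75) = 0.1 under Beta(0.79s, 0.21s). Normal approximation: (q−m)/√(m(1−m)/s) ≈ z_{0.1} = -1.28, so s ≈ 0.79·0.21·(-1.28)²/(0.75−0.79)² = 170.3.
At s = 170.3: P(θ<0.75) ≈ 0.103. Adjusting to match 0.1 gives s ≈ 175.60.
So α = 0.79·175.60 ≈ 138.72, β = 0.21·175.60 ≈ 36.88.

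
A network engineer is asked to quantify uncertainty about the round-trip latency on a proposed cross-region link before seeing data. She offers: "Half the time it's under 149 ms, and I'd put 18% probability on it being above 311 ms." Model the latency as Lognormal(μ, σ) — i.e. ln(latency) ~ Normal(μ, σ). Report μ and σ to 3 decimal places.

If T ~ Lognormal(μ,σ) then ln T ~ Normal(μ,σ), so the p-quantile of ln T is μ + z_p·σ.
ln(149) = 5.004 and ln(311) = 5.74; z_{0.5} = 0, z_{0.82} = 0.9154.
σ = (5.74 − 5.004)/(0.9154 − (0)) = 0.804.
μ = 5.004 − (0)·0.804 = 5.004.

μ ≈ 5.004, σ ≈ 0.804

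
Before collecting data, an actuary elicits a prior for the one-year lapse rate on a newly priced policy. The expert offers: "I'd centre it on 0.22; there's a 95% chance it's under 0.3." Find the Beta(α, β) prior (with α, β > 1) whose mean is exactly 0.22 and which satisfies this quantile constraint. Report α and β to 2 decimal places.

α ≈ 17.42, β ≈ 61.75

With mean 0.22 fixed, write α = 0.22s, β = 0.78s where s = α+β.
Need P(θ < 0.3) = 0.95 under Beta(0.22s, 0.78s). Normal approximation: (q−m)/√(m(1−m)/s) ≈ z_{0.95} = 1.64, so s ≈ 0.22·0.78·(1.64)²/(0.3−0.22)² = 72.5.
At s = 72.5: P(θ<0.3) ≈ 0.943. Adjusting to match 0.95 gives s ≈ 79.17.
So α = 0.22·79.17 ≈ 17.42, β = 0.78·79.17 ≈ 61.75.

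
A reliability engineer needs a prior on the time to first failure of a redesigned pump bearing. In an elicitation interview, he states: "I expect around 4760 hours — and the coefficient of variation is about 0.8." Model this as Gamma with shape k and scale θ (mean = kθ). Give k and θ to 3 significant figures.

For Gamma(k, scale θ): mean = kθ, variance = kθ², so CV = 1/√k.
CV = 0.8, hence k = 1/CV² = 1.56.
Then θ = mean/k = 4760/1.56 = 3050.

k ≈ 1.56, θ ≈ 3050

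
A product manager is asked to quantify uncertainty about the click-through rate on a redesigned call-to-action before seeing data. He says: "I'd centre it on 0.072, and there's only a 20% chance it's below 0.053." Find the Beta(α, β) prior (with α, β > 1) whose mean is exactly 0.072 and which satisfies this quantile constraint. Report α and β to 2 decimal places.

With mean 0.072 fixed, write α = 0.072s, β = 0.928s where s = α+β.
Need P(θ < 0.053) = 0.2 under Beta(0.072s, 0.928s). Normal approximation: (q−m)/√(m(1−m)/s) ≈ z_{0.2} = -0.842, so s ≈ 0.072·0.928·(-0.842)²/(0.053−0.072)² = 131.1.
At s = 131.1: P(θ<0.053) ≈ 0.205. Adjusting to match 0.2 gives s ≈ 135.99.
So α = 0.072·135.99 ≈ 9.79, β = 0.928·135.99 ≈ 126.20.

α ≈ 9.79, β ≈ 126.20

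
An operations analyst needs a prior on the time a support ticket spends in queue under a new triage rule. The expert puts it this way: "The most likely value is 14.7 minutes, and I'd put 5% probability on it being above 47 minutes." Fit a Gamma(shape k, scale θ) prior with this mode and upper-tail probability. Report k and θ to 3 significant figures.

k ≈ 2.94, θ ≈ 7.57

Gamma(k,θ) with k>1 has mode (k−1)θ, so θ = 14.7/(k−1).
Need P(X < 47) = 0.95 with θ tied to k this way. Start at k = 2, θ = 14.7: P(X<47) ≈ 0.828.
Too low — raise k to concentrate. Iterating converges to k ≈ 2.94.
Then θ = 14.7/(2.94−1) ≈ 7.57.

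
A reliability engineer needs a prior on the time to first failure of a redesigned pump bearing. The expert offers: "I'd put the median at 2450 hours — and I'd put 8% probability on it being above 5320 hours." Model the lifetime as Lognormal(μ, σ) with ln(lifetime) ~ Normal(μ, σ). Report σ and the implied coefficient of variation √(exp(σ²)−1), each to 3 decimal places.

σ ≈ 0.552, CV ≈ 0.597

If T ~ Lognormal(μ,σ) then ln T ~ Normal(μ,σ), so the p-quantile of ln T is μ + z_p·σ.
ln(2450) = 7.804 and ln(5320) = 8.579; z_{0.5} = 0, z_{0.92} = 1.405.
σ = (8.579 − 7.804)/(1.405 − (0)) = 0.552.
μ = 7.804 − (0)·0.552 = 7.804.
CV = √(exp(σ²)−1) = √(exp(0.3045)−1) = 0.597.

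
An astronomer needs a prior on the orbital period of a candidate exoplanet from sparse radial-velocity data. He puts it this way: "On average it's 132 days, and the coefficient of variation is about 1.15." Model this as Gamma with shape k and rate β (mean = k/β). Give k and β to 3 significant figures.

k ≈ 0.756, β ≈ 0.00573

For Gamma(k, rate β): mean = k/β, variance = k/β², so CV = 1/√k.
CV = 1.15, hence k = 1/CV² = 0.756.
Then β = k/mean = 0.756/132 = 0.00573.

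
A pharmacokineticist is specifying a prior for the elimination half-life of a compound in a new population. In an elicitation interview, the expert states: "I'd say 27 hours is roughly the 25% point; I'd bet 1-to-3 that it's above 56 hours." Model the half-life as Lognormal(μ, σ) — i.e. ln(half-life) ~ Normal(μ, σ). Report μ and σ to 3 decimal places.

If T ~ Lognormal(μ,σ) then ln T ~ Normal(μ,σ), so the p-quantile of ln T is μ + z_p·σ.
ln(27) = 3.296 and ln(56) = 4.025; z_{0.25} = -0.6745, z_{0.75} = 0.6745.
σ = (4.025 − 3.296)/(0.6745 − (-0.6745)) = 0.541.
μ = 3.296 − (-0.6745)·0.541 = 3.661.

μ ≈ 3.661, σ ≈ 0.541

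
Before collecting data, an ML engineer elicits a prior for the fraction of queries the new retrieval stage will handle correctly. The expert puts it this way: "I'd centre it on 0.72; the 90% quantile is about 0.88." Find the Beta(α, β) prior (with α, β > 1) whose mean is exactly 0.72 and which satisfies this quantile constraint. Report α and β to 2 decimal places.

With mean 0.72 fixed, write α = 0.72s, β = 0.28s where s = α+β.
Need P(θ < 0.88) = 0.9 under Beta(0.72s, 0.28s). Normal approximation: (q−m)/√(m(1−m)/s) ≈ z_{0.9} = 1.28, so s ≈ 0.72·0.28·(1.28)²/(0.88−0.72)² = 12.9.
At s = 12.9: P(θ<0.88) ≈ 0.923. Adjusting to match 0.9 gives s ≈ 10.80.
So α = 0.72·10.80 ≈ 7.78, β = 0.28·10.80 ≈ 3.03.

α ≈ 7.78, β ≈ 3.03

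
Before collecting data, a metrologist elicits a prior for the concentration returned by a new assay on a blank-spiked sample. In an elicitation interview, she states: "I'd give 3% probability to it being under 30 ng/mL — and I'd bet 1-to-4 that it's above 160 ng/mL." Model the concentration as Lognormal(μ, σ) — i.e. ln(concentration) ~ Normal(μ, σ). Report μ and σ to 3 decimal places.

μ ≈ 4.558, σ ≈ 0.615

If T ~ Lognormal(μ,σ) then ln T ~ Normal(μ,σ), so the p-quantile of ln T is μ + z_p·σ.
ln(30) = 3.401 and ln(160) = 5.075; z_{0.03} = -1.881, z_{0.8} = 0.8416.
σ = (5.075 − 3.401)/(0.8416 − (-1.881)) = 0.615.
μ = 3.401 − (-1.881)·0.615 = 4.558.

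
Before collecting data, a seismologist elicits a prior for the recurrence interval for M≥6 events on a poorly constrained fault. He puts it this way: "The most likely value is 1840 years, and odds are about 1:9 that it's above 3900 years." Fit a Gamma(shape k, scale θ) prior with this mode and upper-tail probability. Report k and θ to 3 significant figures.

Gamma(k,θ) with k>1 has mode (k−1)θ, so θ = 1840/(k−1).
Need P(X < 3900) = 0.9 with θ tied to k this way. Start at k = 2, θ = 1840: P(X<3900) ≈ 0.625.
Too low — raise k to concentrate. Iterating converges to k ≈ 4.4.
Then θ = 1840/(4.4−1) ≈ 540.

k ≈ 4.4, θ ≈ 540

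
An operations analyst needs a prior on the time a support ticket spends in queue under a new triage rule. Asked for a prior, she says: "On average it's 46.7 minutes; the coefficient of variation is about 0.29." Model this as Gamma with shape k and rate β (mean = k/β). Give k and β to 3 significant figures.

k ≈ 11.9, β ≈ 0.255

For Gamma(k, rate β): mean = k/β, variance = k/β², so CV = 1/√k.
CV = 0.29, hence k = 1/CV² = 11.9.
Then β = k/mean = 11.9/46.7 = 0.255.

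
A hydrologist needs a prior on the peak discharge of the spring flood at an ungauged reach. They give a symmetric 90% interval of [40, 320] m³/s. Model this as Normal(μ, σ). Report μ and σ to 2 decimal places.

A symmetric 90% interval runs μ ± z·σ with z = 1.645.
Half-width = 140, so σ = 140/1.645 = 85.11.
μ is the interval midpoint, 180.00.

μ = 180.00, σ = 85.11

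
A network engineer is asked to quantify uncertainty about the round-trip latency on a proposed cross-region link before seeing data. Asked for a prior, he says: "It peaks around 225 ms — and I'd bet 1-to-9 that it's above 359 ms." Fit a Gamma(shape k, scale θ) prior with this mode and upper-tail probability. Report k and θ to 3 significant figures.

Gamma(k,θ) with k>1 has mode (k−1)θ, so θ = 225/(k−1).
Need P(X < 359) = 0.9 with θ tied to k this way. Start at k = 2, θ = 225: P(X<359) ≈ 0.474.
Too low — raise k to concentrate. Iterating converges to k ≈ 9.6.
Then θ = 225/(9.6−1) ≈ 26.2.

k ≈ 9.6, θ ≈ 26.2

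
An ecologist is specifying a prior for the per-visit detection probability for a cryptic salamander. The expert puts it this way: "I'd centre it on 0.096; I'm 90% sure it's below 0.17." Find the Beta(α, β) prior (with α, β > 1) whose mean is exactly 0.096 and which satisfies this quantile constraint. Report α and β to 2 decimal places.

α ≈ 2.72, β ≈ 25.66

With mean 0.096 fixed, write α = 0.096s, β = 0.904s where s = α+β.
Need P(θ < 0.17) = 0.9 under Beta(0.096s, 0.904s). Normal approximation: (q−m)/√(m(1−m)/s) ≈ z_{0.9} = 1.28, so s ≈ 0.096·0.904·(1.28)²/(0.17−0.096)² = 26.0.
At s = 26.0: P(θ<0.17) ≈ 0.893. Adjusting to match 0.9 gives s ≈ 28.38.
So α = 0.096·28.38 ≈ 2.72, β = 0.904·28.38 ≈ 25.66.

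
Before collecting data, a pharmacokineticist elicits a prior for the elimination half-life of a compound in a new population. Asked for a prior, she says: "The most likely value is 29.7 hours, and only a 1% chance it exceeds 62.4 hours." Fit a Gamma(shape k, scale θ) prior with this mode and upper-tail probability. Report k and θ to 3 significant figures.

Gamma(k,θ) with k>1 has mode (k−1)θ, so θ = 29.7/(k−1).
Need P(X < 62.4) = 0.99 with θ tied to k this way. Start at k = 2, θ = 29.7: P(X<62.4) ≈ 0.621.
Too low — raise k to concentrate. Iterating converges to k ≈ 9.83.
Then θ = 29.7/(9.83−1) ≈ 3.36.

k ≈ 9.83, θ ≈ 3.36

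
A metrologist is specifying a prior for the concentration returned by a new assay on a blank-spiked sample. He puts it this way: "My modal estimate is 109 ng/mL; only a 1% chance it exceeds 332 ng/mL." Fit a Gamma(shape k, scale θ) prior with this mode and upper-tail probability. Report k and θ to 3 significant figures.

k ≈ 4.62, θ ≈ 30.1

Gamma(k,θ) with k>1 has mode (k−1)θ, so θ = 109/(k−1).
Need P(X < 332) = 0.99 with θ tied to k this way. Start at k = 2, θ = 109: P(X<332) ≈ 0.808.
Too low — raise k to concentrate. Iterating converges to k ≈ 4.62.
Then θ = 109/(4.62−1) ≈ 30.1.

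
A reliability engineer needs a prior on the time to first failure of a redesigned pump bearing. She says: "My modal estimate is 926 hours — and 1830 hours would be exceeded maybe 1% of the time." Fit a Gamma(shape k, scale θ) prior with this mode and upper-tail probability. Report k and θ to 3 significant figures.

k ≈ 11.6, θ ≈ 87.3

Gamma(k,θ) with k>1 has mode (k−1)θ, so θ = 926/(k−1).
Need P(X < 1830) = 0.99 with θ tied to k this way. Start at k = 2, θ = 926: P(X<1830) ≈ 0.588.
Too low — raise k to concentrate. Iterating converges to k ≈ 11.6.
Then θ = 926/(11.6−1) ≈ 87.3.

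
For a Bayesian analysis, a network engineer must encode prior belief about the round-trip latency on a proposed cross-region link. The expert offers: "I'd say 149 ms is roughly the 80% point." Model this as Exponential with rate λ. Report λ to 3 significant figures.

P(T < 149.0) = 1 − e^(−λ·149.0) = 0.8, so λ = −ln(1−0.8)/149.0 = −ln(0.2)/149.0 = 0.0108.

λ ≈ 0.0108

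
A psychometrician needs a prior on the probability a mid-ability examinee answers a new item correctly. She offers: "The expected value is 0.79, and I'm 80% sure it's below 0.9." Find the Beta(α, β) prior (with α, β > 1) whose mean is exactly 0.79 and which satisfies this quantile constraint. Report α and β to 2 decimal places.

With mean 0.79 fixed, write α = 0.79s, β = 0.21s where s = α+β.
Need P(θ < 0.9) = 0.8 under Beta(0.79s, 0.21s). Normal approximation: (q−m)/√(m(1−m)/s) ≈ z_{0.8} = 0.842, so s ≈ 0.79·0.21·(0.842)²/(0.9−0.79)² = 9.7.
At s = 9.7: P(θ<0.9) ≈ 0.796. Adjusting to match 0.8 gives s ≈ 9.92.
So α = 0.79·9.92 ≈ 7.83, β = 0.21·9.92 ≈ 2.08.

α ≈ 7.83, β ≈ 2.08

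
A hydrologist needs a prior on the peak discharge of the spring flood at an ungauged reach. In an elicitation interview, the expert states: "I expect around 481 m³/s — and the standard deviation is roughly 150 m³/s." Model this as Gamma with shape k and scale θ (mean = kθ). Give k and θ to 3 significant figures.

For Gamma(k, scale θ): mean = kθ, variance = kθ², so CV = 1/√k.
CV = SD/mean = 150/481 = 0.3119, hence k = 1/CV² = 10.3.
Then θ = mean/k = 481/10.3 = 46.8.

k ≈ 10.3, θ ≈ 46.8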